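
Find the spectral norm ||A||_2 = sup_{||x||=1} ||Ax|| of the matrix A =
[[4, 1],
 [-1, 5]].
||A||_2 = sqrt((43 + sqrt(85))/2) ≈ 5.1098 (= sqrt(largest eigenvalue of A^T A))

||A||_2 = sigma_max(A) = sqrt(lambda_max(A^T A)). Form the symmetric matrix M = A^T A =
[[17, -1],
 [-1, 26]].
Its characteristic polynomial (trace, determinant of M give the coefficients) is
  p(λ) = det(λ I - M) = λ^2 - 43λ + 441.
For λ^2 - 43λ + 441 the discriminant is 85. It is nonnegative but not a perfect square, so the roots are real and irrational: λ = (43 ± sqrt(85))/2 ≈ 26.1098, 16.8902.
So the eigenvalues of A^T A are ≈ 16.8902, 26.1098 (all ≥ 0, as they must be for A^T A). The largest is λ_max = (43 + sqrt(85))/2 ≈ 26.1098, hence ||A||_2 = sqrt(λ_max) = sqrt((43 + sqrt(85))/2) ≈ 5.1098.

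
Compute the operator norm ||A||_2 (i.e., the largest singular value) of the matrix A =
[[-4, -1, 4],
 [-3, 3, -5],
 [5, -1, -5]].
||A||_2 ≈ 9.2525 (= sqrt(largest eigenvalue of A^T A))

||A||_2 = sigma_max(A) = sqrt(lambda_max(A^T A)). Form the symmetric matrix M = A^T A =
[[50, -10, -26],
 [-10, 11, -14],
 [-26, -14, 66]].
Its characteristic polynomial (trace, sum of principal 2x2 minors, determinant of M give the coefficients) is
  p(λ) = det(λ I - M) = λ^3 - 127λ^2 + 3604λ - 5184.
No integer candidate from the rational root theorem (±divisors of 5184) is a root, so the roots are irrational. The cubic discriminant is Δ = 21758626704 > 0, so there are three distinct real roots. p(1) = -1706 and p(2) = 1524 have opposite signs, so a root lies in (1, 2); Newton's method refines it to λ ≈ 1.5187. p(39) = 1524 and p(40) = -224 have opposite signs, so a root lies in (39, 40); Newton's method refines it to λ ≈ 39.8724. p(85) = -2294 and p(86) = 1524 have opposite signs, so a root lies in (85, 86); Newton's method refines it to λ ≈ 85.6089. Check (Vieta): the three roots sum to 127, matching tr M = 127.
So the eigenvalues of A^T A are ≈ 1.5187, 39.8724, 85.6089 (all ≥ 0, as they must be for A^T A). The largest is λ_max ≈ 85.6089, hence ||A||_2 = sqrt(λ_max) ≈ 9.2525.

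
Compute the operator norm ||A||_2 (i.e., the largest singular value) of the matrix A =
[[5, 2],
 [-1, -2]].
||A||_2 = sqrt(32) ≈ 5.6569 (= sqrt(largest eigenvalue of A^T A))

||A||_2 = sigma_max(A) = sqrt(lambda_max(A^T A)). Form the symmetric matrix M = A^T A =
[[26, 12],
 [12, 8]].
Its characteristic polynomial (trace, determinant of M give the coefficients) is
  p(λ) = det(λ I - M) = λ^2 - 34λ + 64.
For λ^2 - 34λ + 64 the discriminant is 900. It is a perfect square (30^2), so the roots are rational: λ = (34 ± 30)/2 = 32, 2.
So the eigenvalues of A^T A are ≈ 2, 32 (all ≥ 0, as they must be for A^T A). The largest is λ_max = 32, hence ||A||_2 = sqrt(λ_max) = sqrt(32) ≈ 5.6569.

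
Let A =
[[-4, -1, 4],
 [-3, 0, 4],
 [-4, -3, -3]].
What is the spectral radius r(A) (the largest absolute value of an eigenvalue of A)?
r(A) ≈ 6.2783

The eigenvalues of A are the roots of its characteristic polynomial. With M = A (coefficients from the trace, the sum of principal 2x2 minors, and det A):
  p(λ) = det(λ I - M) = λ^3 + 7λ^2 + 37λ - 13.
No integer candidate from the rational root theorem (±divisors of 13) is a root, so the roots are irrational. The cubic discriminant is Δ = -182864 < 0, so there is one real root and a complex-conjugate pair. p(0) = -13 and p(1) = 32 have opposite signs, so a root lies in (0, 1); Newton's method refines it to λ ≈ 0.3298. Dividing out (λ - (0.3298)) leaves approximately λ^2 + 7.3298λ + 39.4174. For λ^2 + 7.3298λ + 39.4174 the discriminant is -103.9436. It is negative, so the remaining roots are the complex-conjugate pair λ ≈ -3.6649 ± 5.0976i. Their product equals the constant term, so |λ|^2 ≈ 39.4174 and |λ| ≈ 6.2783.
Thus the eigenvalues (to 4 decimals) are 0.3298 (modulus 0.3298); -3.6649 ± 5.0976i (modulus 6.2783). The spectral radius is the largest modulus: r(A) ≈ 6.2783. (Cross-check: r(A) ≤ ||A||_2 ≈ 7.645; equality holds whenever A is normal, though it can also hold for some non-normal A.)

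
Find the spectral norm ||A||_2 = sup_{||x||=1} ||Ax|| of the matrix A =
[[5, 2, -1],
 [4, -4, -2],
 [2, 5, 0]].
||A||_2 ≈ 7.07 (= sqrt(largest eigenvalue of A^T A))

||A||_2 = sigma_max(A) = sqrt(lambda_max(A^T A)). Form the symmetric matrix M = A^T A =
[[45, 4, -13],
 [4, 45, 6],
 [-13, 6, 5]].
Its characteristic polynomial (trace, sum of principal 2x2 minors, determinant of M give the coefficients) is
  p(λ) = det(λ I - M) = λ^3 - 95λ^2 + 2254λ - 196.
No integer candidate from the rational root theorem (±divisors of 196) is a root, so the roots are irrational. The cubic discriminant is Δ = 127956052 > 0, so there are three distinct real roots. p(0) = -196 and p(1) = 1964 have opposite signs, so a root lies in (0, 1); Newton's method refines it to λ ≈ 0.0873. p(44) = 244 and p(45) = -16 have opposite signs, so a root lies in (44, 45); Newton's method refines it to λ ≈ 44.9285. p(49) = -196 and p(50) = 4 have opposite signs, so a root lies in (49, 50); Newton's method refines it to λ ≈ 49.9842. Check (Vieta): the three roots sum to 95, matching tr M = 95.
So the eigenvalues of A^T A are ≈ 0.0873, 44.9285, 49.9842 (all ≥ 0, as they must be for A^T A). The largest is λ_max ≈ 49.9842, hence ||A||_2 = sqrt(λ_max) ≈ 7.07.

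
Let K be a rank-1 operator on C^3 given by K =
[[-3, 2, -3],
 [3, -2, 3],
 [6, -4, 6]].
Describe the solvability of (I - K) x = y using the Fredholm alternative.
(I - K) is singular (det(I - K) = 0, i.e. 1 ∈ sigma(K)). (I - K) x = y is solvable iff y ⊥ ker((I - K)^*) = span{(-3, 2, -3)}, i.e. iff -3y_1 + 2y_2 - 3y_3 = 0. When solvable, the solutions are x = y + c·(1, -1, -2), c arbitrary (ker(I - K) = span{(1, -1, -2)}, dimension 1).

K has rank 1, so it is an outer product K = u v^T: every row of K is a multiple of one row vector. Reading off the entries, u = (1, -1, -2) and v = (-3, 2, -3) (row i of K equals u_i·v^T). A rank-one matrix u v^T satisfies K u = u (v·u) and kills the (2)-dimensional subspace v^⊥, so its characteristic polynomial is lambda^2 (lambda - v·u) with v·u = tr K = 1. Hence the eigenvalues of I - K are 1 (multiplicity 2) and 1 - (1) = 0, so det(I - K) = 0. (Direct check: I - K =
[[4, -2, 3],
 [-3, 3, -3],
 [-6, 4, -5]]
has determinant 0.) So 1 is an eigenvalue of K and (I - K) is not invertible. The finite-dimensional Fredholm alternative says: either (I - K) is invertible, or ker(I - K) ≠ {0} and then range(I - K) = ker((I - K)^*)^⊥, with dim ker(I - K) = dim ker((I - K)^*). We are in the second case, so we need both kernels. Kernel of I - K: (I - K) u = u - u (v·u) = u - u = 0, so ker(I - K) = span{u} = span{(1, -1, -2)} (it is exactly 1-dimensional because rank(I - K) = 2). Kernel of the adjoint: K is real, so (I - K)^* = I - K^T = I - v u^T, and (I - v u^T) v = v - v (u·v) = 0; hence ker((I - K)^*) = span{v} = span{(-3, 2, -3)}. Therefore (I - K) x = y is solvable iff <y, v> = 0, i.e. iff -3y_1 + 2y_2 - 3y_3 = 0. When this holds, K y = u (v·y) = 0, so (I - K) y = y and x = y is a particular solution; the full solution set is the line x = y + c·u = y + c·(1, -1, -2), c ∈ C.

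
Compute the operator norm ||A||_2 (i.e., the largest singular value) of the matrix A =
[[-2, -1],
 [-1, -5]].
||A||_2 = sqrt((31 + sqrt(637))/2) ≈ 5.3028 (= sqrt(largest eigenvalue of A^T A))

||A||_2 = sigma_max(A) = sqrt(lambda_max(A^T A)). Form the symmetric matrix M = A^T A =
[[5, 7],
 [7, 26]].
Its characteristic polynomial (trace, determinant of M give the coefficients) is
  p(λ) = det(λ I - M) = λ^2 - 31λ + 81.
For λ^2 - 31λ + 81 the discriminant is 637. It is nonnegative but not a perfect square, so the roots are real and irrational: λ = (31 ± sqrt(637))/2 ≈ 28.1194, 2.8806.
So the eigenvalues of A^T A are ≈ 2.8806, 28.1194 (all ≥ 0, as they must be for A^T A). The largest is λ_max = (31 + sqrt(637))/2 ≈ 28.1194, hence ||A||_2 = sqrt(λ_max) = sqrt((31 + sqrt(637))/2) ≈ 5.3028.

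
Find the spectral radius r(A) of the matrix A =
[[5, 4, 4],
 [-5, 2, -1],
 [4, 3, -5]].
r(A) ≈ 6.5065

The eigenvalues of A are the roots of its characteristic polynomial. With M = A (coefficients from the trace, the sum of principal 2x2 minors, and det A):
  p(λ) = det(λ I - M) = λ^3 - 2λ^2 - 18λ + 243.
No integer candidate from the rational root theorem (±divisors of 243) is a root, so the roots are irrational. The cubic discriminant is Δ = -1404459 < 0, so there is one real root and a complex-conjugate pair. p(-7) = -72 and p(-6) = 63 have opposite signs, so a root lies in (-7, -6); Newton's method refines it to λ ≈ -6.5065. Dividing out (λ - (-6.5065)) leaves approximately λ^2 - 8.5065λ + 37.3473. For λ^2 - 8.5065λ + 37.3473 the discriminant is -77.0291. It is negative, so the remaining roots are the complex-conjugate pair λ ≈ 4.2532 ± 4.3883i. Their product equals the constant term, so |λ|^2 ≈ 37.3473 and |λ| ≈ 6.1112.
Thus the eigenvalues (to 4 decimals) are -6.5065 (modulus 6.5065); 4.2532 ± 4.3883i (modulus 6.1112). The spectral radius is the largest modulus: r(A) ≈ 6.5065. (Cross-check: r(A) ≤ ||A||_2 ≈ 8.7598; equality holds whenever A is normal, though it can also hold for some non-normal A.)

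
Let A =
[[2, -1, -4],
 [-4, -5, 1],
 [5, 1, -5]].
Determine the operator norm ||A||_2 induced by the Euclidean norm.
||A||_2 ≈ 9.3705 (= sqrt(largest eigenvalue of A^T A))

||A||_2 = sigma_max(A) = sqrt(lambda_max(A^T A)). Form the symmetric matrix M = A^T A =
[[45, 23, -37],
 [23, 27, -6],
 [-37, -6, 42]].
Its characteristic polynomial (trace, sum of principal 2x2 minors, determinant of M give the coefficients) is
  p(λ) = det(λ I - M) = λ^3 - 114λ^2 + 2305λ - 441.
No integer candidate from the rational root theorem (±divisors of 441) is a root, so the roots are irrational. The cubic discriminant is Δ = 19529156057 > 0, so there are three distinct real roots. p(0) = -441 and p(1) = 1751 have opposite signs, so a root lies in (0, 1); Newton's method refines it to λ ≈ 0.1932. p(26) = 1 and p(27) = -1629 have opposite signs, so a root lies in (26, 27); Newton's method refines it to λ ≈ 26.0006. p(87) = -4269 and p(88) = 1055 have opposite signs, so a root lies in (87, 88); Newton's method refines it to λ ≈ 87.8062. Check (Vieta): the three roots sum to 114, matching tr M = 114.
So the eigenvalues of A^T A are ≈ 0.1932, 26.0006, 87.8062 (all ≥ 0, as they must be for A^T A). The largest is λ_max ≈ 87.8062, hence ||A||_2 = sqrt(λ_max) ≈ 9.3705.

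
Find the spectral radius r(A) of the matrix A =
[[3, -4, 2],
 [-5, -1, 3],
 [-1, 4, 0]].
r(A) = sqrt(132)/2 ≈ 5.7446

The eigenvalues of A are the roots of its characteristic polynomial. With M = A (coefficients from the trace, the sum of principal 2x2 minors, and det A):
  p(λ) = det(λ I - M) = λ^3 - 2λ^2 - 33λ + 66.
By the rational root theorem any rational root is an integer divisor of 66. Testing λ = 2: p(2) = 8 - 8 - 66 + 66 = 0, so λ = 2 is a root. Dividing out (λ - 2) leaves p(λ) = (λ - 2)(λ^2 - 33). For λ^2 - 33 the discriminant is 132. It is nonnegative but not a perfect square, so the roots are real and irrational: λ = ± sqrt(132)/2 ≈ 5.7446, -5.7446.
Thus the eigenvalues (to 4 decimals) are 5.7446 (modulus 5.7446); -5.7446 (modulus 5.7446); 2 (modulus 2). The spectral radius is the largest modulus: r(A) = sqrt(132)/2 ≈ 5.7446. (Cross-check: r(A) ≤ ||A||_2 ≈ 6.7135; equality holds whenever A is normal, though it can also hold for some non-normal A.)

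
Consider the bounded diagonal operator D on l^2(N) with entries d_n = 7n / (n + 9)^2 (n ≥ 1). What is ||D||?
||D|| = 7/36 (attained at n = 9)

For D diagonal, ||D|| = sup_n |d_n|. Treat f(x) = 7x / (x + 9)^2 for real x > 0. By the quotient rule, f'(x) = 7(9 - x)/(x + 9)^3, which is positive for x < 9 and negative for x > 9. So f has a unique maximum at x = 9, and since 9 is a positive integer, the supremum over n ≥ 1 is attained at n = 9: d_9 = 7·9/(9 + 9)^2 = 7·9/324 = 7/36. Hence ||D|| = 7/36.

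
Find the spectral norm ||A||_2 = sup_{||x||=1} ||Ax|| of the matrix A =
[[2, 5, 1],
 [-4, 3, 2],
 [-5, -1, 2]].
||A||_2 ≈ 7.148 (= sqrt(largest eigenvalue of A^T A))

||A||_2 = sigma_max(A) = sqrt(lambda_max(A^T A)). Form the symmetric matrix M = A^T A =
[[45, 3, -16],
 [3, 35, 9],
 [-16, 9, 9]].
Its characteristic polynomial (trace, sum of principal 2x2 minors, determinant of M give the coefficients) is
  p(λ) = det(λ I - M) = λ^3 - 89λ^2 + 1949λ - 625.
No integer candidate from the rational root theorem (±divisors of 625) is a root, so the roots are irrational. The cubic discriminant is Δ = 653292000 > 0, so there are three distinct real roots. p(0) = -625 and p(1) = 1236 have opposite signs, so a root lies in (0, 1); Newton's method refines it to λ ≈ 0.3255. p(37) = 300 and p(38) = -207 have opposite signs, so a root lies in (37, 38); Newton's method refines it to λ ≈ 37.5804. p(51) = -64 and p(52) = 675 have opposite signs, so a root lies in (51, 52); Newton's method refines it to λ ≈ 51.0941. Check (Vieta): the three roots sum to 89, matching tr M = 89.
So the eigenvalues of A^T A are ≈ 0.3255, 37.5804, 51.0941 (all ≥ 0, as they must be for A^T A). The largest is λ_max ≈ 51.0941, hence ||A||_2 = sqrt(λ_max) ≈ 7.148.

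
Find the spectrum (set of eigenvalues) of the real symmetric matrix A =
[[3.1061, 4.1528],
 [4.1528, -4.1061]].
sigma(A) ≈ {-6, 5}

A is real symmetric, so its spectrum consists of real eigenvalues. Expanding the characteristic polynomial of the displayed matrix gives
  det(λ I - A) = p(λ) = λ^2 + (1)λ + (-30).
Solving p(λ) = 0 yields eigenvalues ≈ -6, 5. (A is shown rounded to 4 decimals, so these recover the underlying integer eigenvalues to within that precision.)
Verification: the trace of A = -1 equals the sum of eigenvalues -1, and det(A) ≈ -29.9997 matches the eigenvalue product -30.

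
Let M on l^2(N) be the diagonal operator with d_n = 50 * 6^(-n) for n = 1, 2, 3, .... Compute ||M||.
||M|| = 25/3 (attained at n = 1)

For M diagonal, ||M|| = sup_n |d_n|. The sequence d_n = 50 * 6^(-n) is positive and strictly decreasing (ratio 6^(-1) < 1), so the supremum is d_1 = 50/6 = 25/3. Hence ||M|| = 25/3.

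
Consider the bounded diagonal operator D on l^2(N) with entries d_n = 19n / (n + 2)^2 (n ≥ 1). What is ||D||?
||D|| = 19/8 (attained at n = 2)

For D diagonal, ||D|| = sup_n |d_n|. Treat f(x) = 19x / (x + 2)^2 for real x > 0. By the quotient rule, f'(x) = 19(2 - x)/(x + 2)^3, which is positive for x < 2 and negative for x > 2. So f has a unique maximum at x = 2, and since 2 is a positive integer, the supremum over n ≥ 1 is attained at n = 2: d_2 = 19·2/(2 + 2)^2 = 19·2/16 = 19/8. Hence ||D|| = 19/8.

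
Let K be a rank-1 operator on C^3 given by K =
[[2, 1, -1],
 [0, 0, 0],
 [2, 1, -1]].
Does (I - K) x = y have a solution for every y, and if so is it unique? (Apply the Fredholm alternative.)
(I - K) is singular (det(I - K) = 0, i.e. 1 ∈ sigma(K)). (I - K) x = y is solvable iff y ⊥ ker((I - K)^*) = span{(2, 1, -1)}, i.e. iff 2y_1 + y_2 - y_3 = 0. When solvable, the solutions are x = y + c·(1, 0, 1), c arbitrary (ker(I - K) = span{(1, 0, 1)}, dimension 1).

K has rank 1, so it is an outer product K = u v^T: every row of K is a multiple of one row vector. Reading off the entries, u = (1, 0, 1) and v = (2, 1, -1) (row i of K equals u_i·v^T). A rank-one matrix u v^T satisfies K u = u (v·u) and kills the (2)-dimensional subspace v^⊥, so its characteristic polynomial is lambda^2 (lambda - v·u) with v·u = tr K = 1. Hence the eigenvalues of I - K are 1 (multiplicity 2) and 1 - (1) = 0, so det(I - K) = 0. (Direct check: I - K =
[[-1, -1, 1],
 [0, 1, 0],
 [-2, -1, 2]]
has determinant 0.) So 1 is an eigenvalue of K and (I - K) is not invertible. The finite-dimensional Fredholm alternative says: either (I - K) is invertible, or ker(I - K) ≠ {0} and then range(I - K) = ker((I - K)^*)^⊥, with dim ker(I - K) = dim ker((I - K)^*). We are in the second case, so we need both kernels. Kernel of I - K: (I - K) u = u - u (v·u) = u - u = 0, so ker(I - K) = span{u} = span{(1, 0, 1)} (it is exactly 1-dimensional because rank(I - K) = 2). Kernel of the adjoint: K is real, so (I - K)^* = I - K^T = I - v u^T, and (I - v u^T) v = v - v (u·v) = 0; hence ker((I - K)^*) = span{v} = span{(2, 1, -1)}. Therefore (I - K) x = y is solvable iff <y, v> = 0, i.e. iff 2y_1 + y_2 - y_3 = 0. When this holds, K y = u (v·y) = 0, so (I - K) y = y and x = y is a particular solution; the full solution set is the line x = y + c·u = y + c·(1, 0, 1), c ∈ C.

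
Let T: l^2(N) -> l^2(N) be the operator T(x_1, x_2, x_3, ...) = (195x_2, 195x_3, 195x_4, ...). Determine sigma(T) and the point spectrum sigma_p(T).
sigma(T) = closed disk {z in C : |z| ≤ 195}; sigma_p(T) = open disk {z in C : |z| < 195}

Note T = 195·V where V is the unit left shift (V x)_k = x_{k+1}; so sigma(T) = 195·sigma(V) and ||T|| = 195||V||. ||T x||^2 = 38025sum_{k≥2} |x_k|^2 ≤ 38025||x||^2, with equality on {x : x_1 = 0}, so ||T|| = 195. For any lambda with |lambda| < 195, set r = lambda/195 (|r| < 1); the vector x = (1, r, r^2, ...) is in l^2 and satisfies T x = 195(r, r^2, ...) = lambda x, so lambda is an eigenvalue. On the boundary |lambda| = 195 the geometric series diverges, so no l^2 eigenvector exists, but these lambda lie in the approximate point spectrum. Hence sigma(T) is the closed disk of radius 195 and sigma_p(T) is the open disk.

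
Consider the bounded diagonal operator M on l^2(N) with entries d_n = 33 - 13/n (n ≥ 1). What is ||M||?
||M|| = 33

For a diagonal operator on l^2 with entries d_n, ||M|| = sup_n |d_n|. Here d_1 = 20, d_2 = 53/2, ..., and d_n = 33 - 13/n increases monotonically toward 33. All terms lie in [20, 33), so |d_n| = d_n and the supremum is the limit 33, which is not attained by any individual d_n. Hence ||M|| = 33.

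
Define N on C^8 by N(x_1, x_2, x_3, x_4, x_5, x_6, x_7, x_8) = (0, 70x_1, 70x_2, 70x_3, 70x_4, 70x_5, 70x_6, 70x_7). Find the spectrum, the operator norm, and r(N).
sigma(N) = {0}; ||N|| = 70; r(N) = 0. (N is nilpotent with N^8 = 0.)

On C^8, N is a strictly lower-triangular matrix with 70 on the subdiagonal and zeros elsewhere, so its characteristic polynomial is lambda^8 and every eigenvalue is 0: sigma(N) = {0}. For the operator norm, N e_i = 70e_{i+1} for i = 1, ..., 7 and N e_8 = 0, so the singular values of N are 70 (with multiplicity 7) and 0; hence ||N|| = 70. The spectral radius r(N) = max|lambda| = 0. Note ||N|| > r(N) — characteristic of non-normal nilpotent operators. Indeed N^8 = 0.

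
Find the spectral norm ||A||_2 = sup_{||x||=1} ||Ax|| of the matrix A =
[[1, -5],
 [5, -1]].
||A||_2 = 6 (= sqrt(largest eigenvalue of A^T A))

||A||_2 = sigma_max(A) = sqrt(lambda_max(A^T A)). Form the symmetric matrix M = A^T A =
[[26, -10],
 [-10, 26]].
Its characteristic polynomial (trace, determinant of M give the coefficients) is
  p(λ) = det(λ I - M) = λ^2 - 52λ + 576.
For λ^2 - 52λ + 576 the discriminant is 400. It is a perfect square (20^2), so the roots are rational: λ = (52 ± 20)/2 = 36, 16.
So the eigenvalues of A^T A are ≈ 16, 36 (all ≥ 0, as they must be for A^T A). The largest is λ_max = 36, hence ||A||_2 = sqrt(λ_max) = 6.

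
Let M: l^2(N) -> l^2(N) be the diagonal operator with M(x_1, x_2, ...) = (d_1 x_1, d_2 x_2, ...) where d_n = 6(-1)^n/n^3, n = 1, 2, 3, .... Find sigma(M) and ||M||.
sigma(M) = {6(-1)^n/n^3 : n ≥ 1} ∪ {0}; ||M|| = 6

A bounded diagonal operator on l^2 with diagonal entries d_n has spectrum equal to the closure of {d_n : n ≥ 1}: every d_n is an eigenvalue (with eigenvector e_n), so {d_n} ⊂ sigma(M); the spectrum is closed, so its closure is too; and for lambda not in the closure, (M - lambda I) has bounded inverse (the diagonal entries 1/(d_n - lambda) are bounded). For our sequence d_n = 6(-1)^n/n^3, n = 1, 2, 3, ...:
  - {d_n} = {6(-1)^n/n^3 : n ≥ 1}; the only limit point is 0
  - closure = {6(-1)^n/n^3 : n ≥ 1} ∪ {0}
For the norm: a diagonal operator has ||M|| = sup_n |d_n|. Here |d_n| = 6/n^3 is decreasing, so sup_n |d_n| = |d_1| = 6. So ||M|| = 6.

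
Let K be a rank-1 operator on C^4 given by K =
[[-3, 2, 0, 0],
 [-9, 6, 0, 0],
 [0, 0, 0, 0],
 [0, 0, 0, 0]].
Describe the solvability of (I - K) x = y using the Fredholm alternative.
(I - K) is invertible (det(I - K) = -2 ≠ 0), so for every y in C^4 the equation (I - K) x = y has a unique solution.

K has rank 1, so it is an outer product K = u v^T: every row of K is a multiple of one row vector. Reading off the entries, u = (1, 3, 0, 0) and v = (-3, 2, 0, 0) (row i of K equals u_i·v^T). A rank-one matrix u v^T satisfies K u = u (v·u) and kills the (3)-dimensional subspace v^⊥, so its characteristic polynomial is lambda^3 (lambda - v·u) with v·u = tr K = 3. Hence the eigenvalues of I - K are 1 (multiplicity 3) and 1 - (3) = -2, so det(I - K) = -2. (Direct check: I - K =
[[4, -2, 0, 0],
 [9, -5, 0, 0],
 [0, 0, 1, 0],
 [0, 0, 0, 1]]
has determinant -2.) The finite-dimensional Fredholm alternative says: either (I - K) is invertible, or ker(I - K) ≠ {0} and then range(I - K) = ker((I - K)^*)^⊥, with dim ker(I - K) = dim ker((I - K)^*). Since det(I - K) ≠ 0, 1 is not an eigenvalue of K and ker(I - K) = {0}, so we are in the first case: for every y there is a unique x = (I - K)^(-1) y. Explicitly, by the Sherman–Morrison formula, (I - u v^T)^(-1) = I + u v^T/(1 - v·u), i.e. (I - K)^(-1) = I + K/(-2).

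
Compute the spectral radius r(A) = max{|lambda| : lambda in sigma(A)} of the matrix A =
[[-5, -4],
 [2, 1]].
r(A) = 3

The eigenvalues of A are the roots of its characteristic polynomial. With M = A (coefficients from the trace and determinant):
  p(λ) = det(λ I - M) = λ^2 + 4λ + 3.
For λ^2 + 4λ + 3 the discriminant is 4. It is a perfect square (2^2), so the roots are rational: λ = (-4 ± 2)/2 = -1, -3.
Thus the eigenvalues (to 4 decimals) are -1 (modulus 1); -3 (modulus 3). The spectral radius is the largest modulus: r(A) = 3. (Cross-check: r(A) ≤ ||A||_2 ≈ 6.7678; equality holds whenever A is normal, though it can also hold for some non-normal A.)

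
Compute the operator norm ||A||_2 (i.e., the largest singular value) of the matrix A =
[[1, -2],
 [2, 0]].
||A||_2 = sqrt((9 + sqrt(17))/2) ≈ 2.5616 (= sqrt(largest eigenvalue of A^T A))

||A||_2 = sigma_max(A) = sqrt(lambda_max(A^T A)). Form the symmetric matrix M = A^T A =
[[5, -2],
 [-2, 4]].
Its characteristic polynomial (trace, determinant of M give the coefficients) is
  p(λ) = det(λ I - M) = λ^2 - 9λ + 16.
For λ^2 - 9λ + 16 the discriminant is 17. It is nonnegative but not a perfect square, so the roots are real and irrational: λ = (9 ± sqrt(17))/2 ≈ 6.5616, 2.4384.
So the eigenvalues of A^T A are ≈ 2.4384, 6.5616 (all ≥ 0, as they must be for A^T A). The largest is λ_max = (9 + sqrt(17))/2 ≈ 6.5616, hence ||A||_2 = sqrt(λ_max) = sqrt((9 + sqrt(17))/2) ≈ 2.5616.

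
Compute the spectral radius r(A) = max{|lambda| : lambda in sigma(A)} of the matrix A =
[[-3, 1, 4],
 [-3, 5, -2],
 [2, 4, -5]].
r(A) ≈ 7.1629

The eigenvalues of A are the roots of its characteristic polynomial. With M = A (coefficients from the trace, the sum of principal 2x2 minors, and det A):
  p(λ) = det(λ I - M) = λ^3 + 3λ^2 - 22λ + 56.
No integer candidate from the rational root theorem (±divisors of 56) is a root, so the roots are irrational. The cubic discriminant is Δ = -110300 < 0, so there is one real root and a complex-conjugate pair. p(-8) = -88 and p(-7) = 14 have opposite signs, so a root lies in (-8, -7); Newton's method refines it to λ ≈ -7.1629. Dividing out (λ - (-7.1629)) leaves approximately λ^2 - 4.1629λ + 7.8181. For λ^2 - 4.1629λ + 7.8181 the discriminant is -13.9429. It is negative, so the remaining roots are the complex-conjugate pair λ ≈ 2.0814 ± 1.867i. Their product equals the constant term, so |λ|^2 ≈ 7.8181 and |λ| ≈ 2.7961.
Thus the eigenvalues (to 4 decimals) are -7.1629 (modulus 7.1629); 2.0814 ± 1.867i (modulus 2.7961). The spectral radius is the largest modulus: r(A) ≈ 7.1629. (Cross-check: r(A) ≤ ||A||_2 ≈ 8.3719; equality holds whenever A is normal, though it can also hold for some non-normal A.)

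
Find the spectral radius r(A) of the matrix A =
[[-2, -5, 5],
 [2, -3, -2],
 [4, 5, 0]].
r(A) ≈ 6.0413

The eigenvalues of A are the roots of its characteristic polynomial. With M = A (coefficients from the trace, the sum of principal 2x2 minors, and det A):
  p(λ) = det(λ I - M) = λ^3 + 5λ^2 + 6λ - 130.
No integer candidate from the rational root theorem (±divisors of 130) is a root, so the roots are irrational. The cubic discriminant is Δ = -461464 < 0, so there is one real root and a complex-conjugate pair. p(3) = -40 and p(4) = 38 have opposite signs, so a root lies in (3, 4); Newton's method refines it to λ ≈ 3.5619. Dividing out (λ - (3.5619)) leaves approximately λ^2 + 8.5619λ + 36.497. For λ^2 + 8.5619λ + 36.497 the discriminant is -72.6814. It is negative, so the remaining roots are the complex-conjugate pair λ ≈ -4.281 ± 4.2627i. Their product equals the constant term, so |λ|^2 ≈ 36.497 and |λ| ≈ 6.0413.
Thus the eigenvalues (to 4 decimals) are 3.5619 (modulus 3.5619); -4.281 ± 4.2627i (modulus 6.0413). The spectral radius is the largest modulus: r(A) ≈ 6.0413. (Cross-check: r(A) ≤ ||A||_2 ≈ 9.031; equality holds whenever A is normal, though it can also hold for some non-normal A.)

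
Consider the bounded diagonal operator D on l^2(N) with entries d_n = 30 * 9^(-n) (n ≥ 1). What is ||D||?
||D|| = 10/3 (attained at n = 1)

For D diagonal, ||D|| = sup_n |d_n|. The sequence d_n = 30 * 9^(-n) is positive and strictly decreasing (ratio 9^(-1) < 1), so the supremum is d_1 = 30/9 = 10/3. Hence ||D|| = 10/3.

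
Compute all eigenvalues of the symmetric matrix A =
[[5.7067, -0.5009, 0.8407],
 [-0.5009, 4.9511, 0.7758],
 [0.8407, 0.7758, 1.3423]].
sigma(A) ≈ {1, 5, 6}

A is real symmetric, so its spectrum consists of real eigenvalues. Expanding the characteristic polynomial of the displayed matrix gives
  det(λ I - A) = p(λ) = λ^3 + (-12)λ^2 + (41)λ + (-30.0018).
Solving p(λ) = 0 yields eigenvalues ≈ 1, 5, 6. (A is shown rounded to 4 decimals, so these recover the underlying integer eigenvalues to within that precision.)
Verification: the trace of A = 12 equals the sum of eigenvalues 12, and det(A) ≈ 30.0018 matches the eigenvalue product 30.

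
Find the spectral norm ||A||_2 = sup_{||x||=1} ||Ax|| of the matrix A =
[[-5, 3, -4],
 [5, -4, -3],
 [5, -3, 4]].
||A||_2 = sqrt((150 + sqrt(7500))/2) ≈ 10.8766 (= sqrt(largest eigenvalue of A^T A))

||A||_2 = sigma_max(A) = sqrt(lambda_max(A^T A)). Form the symmetric matrix M = A^T A =
[[75, -50, 25],
 [-50, 34, -12],
 [25, -12, 41]].
Its characteristic polynomial (trace, sum of principal 2x2 minors, determinant of M give the coefficients) is
  p(λ) = det(λ I - M) = λ^3 - 150λ^2 + 3750λ.
The constant term is 0, so λ = 0 is a root. Dividing out λ leaves p(λ) = λ(λ^2 - 150λ + 3750). For λ^2 - 150λ + 3750 the discriminant is 7500. It is nonnegative but not a perfect square, so the roots are real and irrational: λ = (150 ± sqrt(7500))/2 ≈ 118.3013, 31.6987.
So the eigenvalues of A^T A are ≈ 0, 31.6987, 118.3013 (all ≥ 0, as they must be for A^T A). The largest is λ_max = (150 + sqrt(7500))/2 ≈ 118.3013, hence ||A||_2 = sqrt(λ_max) = sqrt((150 + sqrt(7500))/2) ≈ 10.8766.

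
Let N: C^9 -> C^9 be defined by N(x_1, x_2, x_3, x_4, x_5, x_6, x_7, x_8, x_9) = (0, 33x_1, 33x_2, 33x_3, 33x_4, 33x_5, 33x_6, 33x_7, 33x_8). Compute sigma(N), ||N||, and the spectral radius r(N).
sigma(N) = {0}; ||N|| = 33; r(N) = 0. (N is nilpotent with N^9 = 0.)

On C^9, N is a strictly lower-triangular matrix with 33 on the subdiagonal and zeros elsewhere, so its characteristic polynomial is lambda^9 and every eigenvalue is 0: sigma(N) = {0}. For the operator norm, N e_i = 33e_{i+1} for i = 1, ..., 8 and N e_9 = 0, so the singular values of N are 33 (with multiplicity 8) and 0; hence ||N|| = 33. The spectral radius r(N) = max|lambda| = 0. Note ||N|| > r(N) — characteristic of non-normal nilpotent operators. Indeed N^9 = 0.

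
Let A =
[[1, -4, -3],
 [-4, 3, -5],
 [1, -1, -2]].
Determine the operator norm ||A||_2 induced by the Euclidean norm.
||A||_2 ≈ 7.0857 (= sqrt(largest eigenvalue of A^T A))

||A||_2 = sigma_max(A) = sqrt(lambda_max(A^T A)). Form the symmetric matrix M = A^T A =
[[18, -17, 15],
 [-17, 26, -1],
 [15, -1, 38]].
Its characteristic polynomial (trace, sum of principal 2x2 minors, determinant of M give the coefficients) is
  p(λ) = det(λ I - M) = λ^3 - 82λ^2 + 1625λ - 1444.
No integer candidate from the rational root theorem (±divisors of 1444) is a root, so the roots are irrational. The cubic discriminant is Δ = 813933760 > 0, so there are three distinct real roots. p(0) = -1444 and p(1) = 100 have opposite signs, so a root lies in (0, 1); Newton's method refines it to λ ≈ 0.9319. p(30) = 506 and p(31) = -80 have opposite signs, so a root lies in (30, 31); Newton's method refines it to λ ≈ 30.8615. p(50) = -194 and p(51) = 800 have opposite signs, so a root lies in (50, 51); Newton's method refines it to λ ≈ 50.2066. Check (Vieta): the three roots sum to 82, matching tr M = 82.
So the eigenvalues of A^T A are ≈ 0.9319, 30.8615, 50.2066 (all ≥ 0, as they must be for A^T A). The largest is λ_max ≈ 50.2066, hence ||A||_2 = sqrt(λ_max) ≈ 7.0857.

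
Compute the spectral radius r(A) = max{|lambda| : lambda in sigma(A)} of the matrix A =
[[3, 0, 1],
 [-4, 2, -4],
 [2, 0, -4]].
r(A) = (1 + sqrt(57))/2 ≈ 4.2749

The eigenvalues of A are the roots of its characteristic polynomial. With M = A (coefficients from the trace, the sum of principal 2x2 minors, and det A):
  p(λ) = det(λ I - M) = λ^3 - λ^2 - 16λ + 28.
By the rational root theorem any rational root is an integer divisor of 28. Testing λ = 2: p(2) = 8 - 4 - 32 + 28 = 0, so λ = 2 is a root. Dividing out (λ - 2) leaves p(λ) = (λ - 2)(λ^2 + λ - 14). For λ^2 + λ - 14 the discriminant is 57. It is nonnegative but not a perfect square, so the roots are real and irrational: λ = (-1 ± sqrt(57))/2 ≈ 3.2749, -4.2749.
Thus the eigenvalues (to 4 decimals) are 3.2749 (modulus 3.2749); -4.2749 (modulus 4.2749); 2 (modulus 2). The spectral radius is the largest modulus: r(A) = (1 + sqrt(57))/2 ≈ 4.2749. (Cross-check: r(A) ≤ ||A||_2 ≈ 6.7276; equality holds whenever A is normal, though it can also hold for some non-normal A.)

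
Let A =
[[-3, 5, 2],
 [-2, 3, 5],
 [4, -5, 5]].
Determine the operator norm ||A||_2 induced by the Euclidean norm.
||A||_2 ≈ 9.3709 (= sqrt(largest eigenvalue of A^T A))

||A||_2 = sigma_max(A) = sqrt(lambda_max(A^T A)). Form the symmetric matrix M = A^T A =
[[29, -41, 4],
 [-41, 59, 0],
 [4, 0, 54]].
Its characteristic polynomial (trace, sum of principal 2x2 minors, determinant of M give the coefficients) is
  p(λ) = det(λ I - M) = λ^3 - 142λ^2 + 4766λ - 676.
No integer candidate from the rational root theorem (±divisors of 676) is a root, so the roots are irrational. The cubic discriminant is Δ = 25466524192 > 0, so there are three distinct real roots. p(0) = -676 and p(1) = 3949 have opposite signs, so a root lies in (0, 1); Newton's method refines it to λ ≈ 0.1424. p(54) = 80 and p(55) = -1721 have opposite signs, so a root lies in (54, 55); Newton's method refines it to λ ≈ 54.0439. p(87) = -2329 and p(88) = 556 have opposite signs, so a root lies in (87, 88); Newton's method refines it to λ ≈ 87.8136. Check (Vieta): the three roots sum to 142, matching tr M = 142.
So the eigenvalues of A^T A are ≈ 0.1424, 54.0439, 87.8136 (all ≥ 0, as they must be for A^T A). The largest is λ_max ≈ 87.8136, hence ||A||_2 = sqrt(λ_max) ≈ 9.3709.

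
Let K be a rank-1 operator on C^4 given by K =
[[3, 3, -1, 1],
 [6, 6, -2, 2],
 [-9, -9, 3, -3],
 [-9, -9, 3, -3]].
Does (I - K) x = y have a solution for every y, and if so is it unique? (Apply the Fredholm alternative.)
(I - K) is invertible (det(I - K) = -8 ≠ 0), so for every y in C^4 the equation (I - K) x = y has a unique solution.

K has rank 1, so it is an outer product K = u v^T: every row of K is a multiple of one row vector. Reading off the entries, u = (1, 2, -3, -3) and v = (3, 3, -1, 1) (row i of K equals u_i·v^T). A rank-one matrix u v^T satisfies K u = u (v·u) and kills the (3)-dimensional subspace v^⊥, so its characteristic polynomial is lambda^3 (lambda - v·u) with v·u = tr K = 9. Hence the eigenvalues of I - K are 1 (multiplicity 3) and 1 - (9) = -8, so det(I - K) = -8. (Direct check: I - K =
[[-2, -3, 1, -1],
 [-6, -5, 2, -2],
 [9, 9, -2, 3],
 [9, 9, -3, 4]]
has determinant -8.) The finite-dimensional Fredholm alternative says: either (I - K) is invertible, or ker(I - K) ≠ {0} and then range(I - K) = ker((I - K)^*)^⊥, with dim ker(I - K) = dim ker((I - K)^*). Since det(I - K) ≠ 0, 1 is not an eigenvalue of K and ker(I - K) = {0}, so we are in the first case: for every y there is a unique x = (I - K)^(-1) y. Explicitly, by the Sherman–Morrison formula, (I - u v^T)^(-1) = I + u v^T/(1 - v·u), i.e. (I - K)^(-1) = I + K/(-8).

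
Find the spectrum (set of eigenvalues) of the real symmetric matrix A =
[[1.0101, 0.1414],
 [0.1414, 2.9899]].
sigma(A) ≈ {1, 3}

A is real symmetric, so its spectrum consists of real eigenvalues. Expanding the characteristic polynomial of the displayed matrix gives
  det(λ I - A) = p(λ) = λ^2 + (-4)λ + (3).
Solving p(λ) = 0 yields eigenvalues ≈ 1, 3. (A is shown rounded to 4 decimals, so these recover the underlying integer eigenvalues to within that precision.)
Verification: the trace of A = 4 equals the sum of eigenvalues 4, and det(A) ≈ 3.0001 matches the eigenvalue product 3.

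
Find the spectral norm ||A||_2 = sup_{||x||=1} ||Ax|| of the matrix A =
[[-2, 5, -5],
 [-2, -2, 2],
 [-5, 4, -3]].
||A||_2 ≈ 9.9706 (= sqrt(largest eigenvalue of A^T A))

||A||_2 = sigma_max(A) = sqrt(lambda_max(A^T A)). Form the symmetric matrix M = A^T A =
[[33, -26, 21],
 [-26, 45, -41],
 [21, -41, 38]].
Its characteristic polynomial (trace, sum of principal 2x2 minors, determinant of M give the coefficients) is
  p(λ) = det(λ I - M) = λ^3 - 116λ^2 + 1651λ - 196.
No integer candidate from the rational root theorem (±divisors of 196) is a root, so the roots are irrational. The cubic discriminant is Δ = 18128077204 > 0, so there are three distinct real roots. p(0) = -196 and p(1) = 1340 have opposite signs, so a root lies in (0, 1); Newton's method refines it to λ ≈ 0.1197. p(16) = 620 and p(17) = -740 have opposite signs, so a root lies in (16, 17); Newton's method refines it to λ ≈ 16.4681. p(99) = -3364 and p(100) = 4904 have opposite signs, so a root lies in (99, 100); Newton's method refines it to λ ≈ 99.4122. Check (Vieta): the three roots sum to 116, matching tr M = 116.
So the eigenvalues of A^T A are ≈ 0.1197, 16.4681, 99.4122 (all ≥ 0, as they must be for A^T A). The largest is λ_max ≈ 99.4122, hence ||A||_2 = sqrt(λ_max) ≈ 9.9706.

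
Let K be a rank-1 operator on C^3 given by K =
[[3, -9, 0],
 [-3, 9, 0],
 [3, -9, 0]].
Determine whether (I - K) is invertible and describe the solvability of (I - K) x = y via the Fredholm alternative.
(I - K) is invertible (det(I - K) = -11 ≠ 0), so for every y in C^3 the equation (I - K) x = y has a unique solution.

K has rank 1, so it is an outer product K = u v^T: every row of K is a multiple of one row vector. Reading off the entries, u = (-3, 3, -3) and v = (-1, 3, 0) (row i of K equals u_i·v^T). A rank-one matrix u v^T satisfies K u = u (v·u) and kills the (2)-dimensional subspace v^⊥, so its characteristic polynomial is lambda^2 (lambda - v·u) with v·u = tr K = 12. Hence the eigenvalues of I - K are 1 (multiplicity 2) and 1 - (12) = -11, so det(I - K) = -11. (Direct check: I - K =
[[-2, 9, 0],
 [3, -8, 0],
 [-3, 9, 1]]
has determinant -11.) The finite-dimensional Fredholm alternative says: either (I - K) is invertible, or ker(I - K) ≠ {0} and then range(I - K) = ker((I - K)^*)^⊥, with dim ker(I - K) = dim ker((I - K)^*). Since det(I - K) ≠ 0, 1 is not an eigenvalue of K and ker(I - K) = {0}, so we are in the first case: for every y there is a unique x = (I - K)^(-1) y. Explicitly, by the Sherman–Morrison formula, (I - u v^T)^(-1) = I + u v^T/(1 - v·u), i.e. (I - K)^(-1) = I + K/(-11).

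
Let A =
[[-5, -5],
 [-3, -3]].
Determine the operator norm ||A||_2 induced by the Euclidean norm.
||A||_2 = sqrt(68) ≈ 8.2462 (= sqrt(largest eigenvalue of A^T A))

||A||_2 = sigma_max(A) = sqrt(lambda_max(A^T A)). Form the symmetric matrix M = A^T A =
[[34, 34],
 [34, 34]].
Its characteristic polynomial (trace, determinant of M give the coefficients) is
  p(λ) = det(λ I - M) = λ^2 - 68λ.
For λ^2 - 68λ the discriminant is 4624. It is a perfect square (68^2), so the roots are rational: λ = (68 ± 68)/2 = 68, 0.
So the eigenvalues of A^T A are ≈ 0, 68 (all ≥ 0, as they must be for A^T A). The largest is λ_max = 68, hence ||A||_2 = sqrt(λ_max) = sqrt(68) ≈ 8.2462.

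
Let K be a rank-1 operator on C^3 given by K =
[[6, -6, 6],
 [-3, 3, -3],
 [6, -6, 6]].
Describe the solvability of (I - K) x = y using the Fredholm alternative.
(I - K) is invertible (det(I - K) = -14 ≠ 0), so for every y in C^3 the equation (I - K) x = y has a unique solution.

K has rank 1, so it is an outer product K = u v^T: every row of K is a multiple of one row vector. Reading off the entries, u = (2, -1, 2) and v = (3, -3, 3) (row i of K equals u_i·v^T). A rank-one matrix u v^T satisfies K u = u (v·u) and kills the (2)-dimensional subspace v^⊥, so its characteristic polynomial is lambda^2 (lambda - v·u) with v·u = tr K = 15. Hence the eigenvalues of I - K are 1 (multiplicity 2) and 1 - (15) = -14, so det(I - K) = -14. (Direct check: I - K =
[[-5, 6, -6],
 [3, -2, 3],
 [-6, 6, -5]]
has determinant -14.) The finite-dimensional Fredholm alternative says: either (I - K) is invertible, or ker(I - K) ≠ {0} and then range(I - K) = ker((I - K)^*)^⊥, with dim ker(I - K) = dim ker((I - K)^*). Since det(I - K) ≠ 0, 1 is not an eigenvalue of K and ker(I - K) = {0}, so we are in the first case: for every y there is a unique x = (I - K)^(-1) y. Explicitly, by the Sherman–Morrison formula, (I - u v^T)^(-1) = I + u v^T/(1 - v·u), i.e. (I - K)^(-1) = I + K/(-14).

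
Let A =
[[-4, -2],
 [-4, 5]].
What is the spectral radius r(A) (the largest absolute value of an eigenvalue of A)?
r(A) = (1 + sqrt(113))/2 ≈ 5.8151

The eigenvalues of A are the roots of its characteristic polynomial. With M = A (coefficients from the trace and determinant):
  p(λ) = det(λ I - M) = λ^2 - λ - 28.
For λ^2 - λ - 28 the discriminant is 113. It is nonnegative but not a perfect square, so the roots are real and irrational: λ = (1 ± sqrt(113))/2 ≈ 5.8151, -4.8151.
Thus the eigenvalues (to 4 decimals) are 5.8151 (modulus 5.8151); -4.8151 (modulus 4.8151). The spectral radius is the largest modulus: r(A) = (1 + sqrt(113))/2 ≈ 5.8151. (Cross-check: r(A) ≤ ||A||_2 ≈ 6.5264; equality holds whenever A is normal, though it can also hold for some non-normal A.)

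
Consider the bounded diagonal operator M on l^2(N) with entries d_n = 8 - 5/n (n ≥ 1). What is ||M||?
||M|| = 8

For a diagonal operator on l^2 with entries d_n, ||M|| = sup_n |d_n|. Here d_1 = 3, d_2 = 11/2, ..., and d_n = 8 - 5/n increases monotonically toward 8. All terms lie in [3, 8), so |d_n| = d_n and the supremum is the limit 8, which is not attained by any individual d_n. Hence ||M|| = 8.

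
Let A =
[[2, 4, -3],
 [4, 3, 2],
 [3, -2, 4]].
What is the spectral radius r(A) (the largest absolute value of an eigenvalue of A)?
r(A) ≈ 6.4731

The eigenvalues of A are the roots of its characteristic polynomial. With M = A (coefficients from the trace, the sum of principal 2x2 minors, and det A):
  p(λ) = det(λ I - M) = λ^3 - 9λ^2 + 23λ - 43.
No integer candidate from the rational root theorem (±divisors of 43) is a root, so the roots are irrational. The cubic discriminant is Δ = -20912 < 0, so there is one real root and a complex-conjugate pair. p(6) = -13 and p(7) = 20 have opposite signs, so a root lies in (6, 7); Newton's method refines it to λ ≈ 6.4731. Dividing out (λ - (6.4731)) leaves approximately λ^2 - 2.5269λ + 6.6429. For λ^2 - 2.5269λ + 6.6429 the discriminant is -20.1862. It is negative, so the remaining roots are the complex-conjugate pair λ ≈ 1.2635 ± 2.2465i. Their product equals the constant term, so |λ|^2 ≈ 6.6429 and |λ| ≈ 2.5774.
Thus the eigenvalues (to 4 decimals) are 6.4731 (modulus 6.4731); 1.2635 ± 2.2465i (modulus 2.5774). The spectral radius is the largest modulus: r(A) ≈ 6.4731. (Cross-check: r(A) ≤ ||A||_2 ≈ 6.5574; equality holds whenever A is normal, though it can also hold for some non-normal A.)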